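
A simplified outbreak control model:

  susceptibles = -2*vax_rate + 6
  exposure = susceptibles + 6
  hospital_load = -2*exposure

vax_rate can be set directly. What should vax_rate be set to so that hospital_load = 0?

vax_rate = 6

Substituting into the exposure equation gives exposure = -2*vax_rate + 12.
hospital_load becomes 4*vax_rate - 24.
Solve 4*vax_rate - 24 = 0: vax_rate = (0 + 24) / 4 = 6.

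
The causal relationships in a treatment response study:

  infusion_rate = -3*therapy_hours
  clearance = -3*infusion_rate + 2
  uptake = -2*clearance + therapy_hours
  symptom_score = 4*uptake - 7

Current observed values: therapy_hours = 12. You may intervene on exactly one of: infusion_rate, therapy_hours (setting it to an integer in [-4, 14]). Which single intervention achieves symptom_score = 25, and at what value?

set infusion_rate = 0

Intervening on infusion_rate: with other inputs at their observed values, symptom_score = 24*infusion_rate + 25. Solving for 25 gives infusion_rate = 0, within [-4, 14].
Intervening on therapy_hours: symptom_score = -68*therapy_hours - 23. Reaching 25 requires therapy_hours = -12/17, not an integer.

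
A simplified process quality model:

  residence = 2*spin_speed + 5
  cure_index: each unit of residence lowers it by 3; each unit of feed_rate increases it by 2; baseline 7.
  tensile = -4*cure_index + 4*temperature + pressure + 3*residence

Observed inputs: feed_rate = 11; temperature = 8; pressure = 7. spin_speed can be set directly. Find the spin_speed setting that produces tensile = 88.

Substituting into the cure_index equation gives cure_index = -6*spin_speed + 14.
Substituting into the tensile equation gives tensile = 30*spin_speed - 2.
Solve 30*spin_speed - 2 = 88: spin_speed = (88 + 2) / 30 = 3.

spin_speed = 3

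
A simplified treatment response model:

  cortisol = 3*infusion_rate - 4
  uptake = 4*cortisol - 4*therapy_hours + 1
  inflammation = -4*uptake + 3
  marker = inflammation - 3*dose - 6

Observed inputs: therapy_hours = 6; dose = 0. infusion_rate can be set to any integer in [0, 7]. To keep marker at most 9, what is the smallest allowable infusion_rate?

infusion_rate = 3

Substituting into the uptake equation gives uptake = 12*infusion_rate - 39.
Substituting into the inflammation equation gives inflammation = -48*infusion_rate + 159.
Substituting into the marker equation gives marker = -48*infusion_rate + 153.
Require -48*infusion_rate + 153 ≤ 9, so infusion_rate ≥ 3.
The smallest integer in [0, 7] satisfying this is 3.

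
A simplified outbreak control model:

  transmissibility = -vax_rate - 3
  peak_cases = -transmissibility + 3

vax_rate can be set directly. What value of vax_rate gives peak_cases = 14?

vax_rate = 8

Substituting into the peak_cases equation gives peak_cases = vax_rate + 6.
Solve vax_rate + 6 = 14: vax_rate = (14 - 6) / 1 = 8.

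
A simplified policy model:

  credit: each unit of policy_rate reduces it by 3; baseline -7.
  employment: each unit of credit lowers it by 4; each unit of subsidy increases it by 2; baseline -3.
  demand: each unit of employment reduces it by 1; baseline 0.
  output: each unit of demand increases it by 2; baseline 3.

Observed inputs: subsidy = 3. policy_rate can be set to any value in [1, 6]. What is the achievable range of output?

Substituting into the employment equation gives employment = 12*policy_rate + 31.
demand becomes -12*policy_rate - 31.
Substituting into the output equation gives output = -24*policy_rate - 59.
Linear in policy_rate, so extremes are at the endpoints: policy_rate = 1 gives output = -83; policy_rate = 6 gives output = -203.

-203 to -83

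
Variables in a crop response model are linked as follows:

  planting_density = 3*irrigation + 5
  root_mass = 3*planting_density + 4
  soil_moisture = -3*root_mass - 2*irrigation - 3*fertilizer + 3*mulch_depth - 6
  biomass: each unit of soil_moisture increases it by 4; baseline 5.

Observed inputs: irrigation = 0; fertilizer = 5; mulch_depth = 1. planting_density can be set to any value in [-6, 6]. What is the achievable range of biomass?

-331 to 101

Intervening on planting_density fixes its value directly, overriding its dependence on irrigation.
Substituting into the soil_moisture equation gives soil_moisture = -9*planting_density - 30.
So biomass = -36*planting_density - 115.
Linear in planting_density, so extremes are at the endpoints: planting_density = -6 gives biomass = 101; planting_density = 6 gives biomass = -331.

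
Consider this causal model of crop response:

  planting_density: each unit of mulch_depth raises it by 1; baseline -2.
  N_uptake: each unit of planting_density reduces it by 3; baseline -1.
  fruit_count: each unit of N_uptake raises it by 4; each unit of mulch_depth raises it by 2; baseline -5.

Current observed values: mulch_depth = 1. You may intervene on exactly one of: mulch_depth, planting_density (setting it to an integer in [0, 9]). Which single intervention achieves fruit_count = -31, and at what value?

Intervening on mulch_depth: fruit_count = -10*mulch_depth + 15. Reaching -31 requires mulch_depth = 23/5, not an integer.
Intervening on planting_density: with other inputs at their observed values, fruit_count = -12*planting_density - 7. Solving for -31 gives planting_density = 2, within [0, 9].

set planting_density = 2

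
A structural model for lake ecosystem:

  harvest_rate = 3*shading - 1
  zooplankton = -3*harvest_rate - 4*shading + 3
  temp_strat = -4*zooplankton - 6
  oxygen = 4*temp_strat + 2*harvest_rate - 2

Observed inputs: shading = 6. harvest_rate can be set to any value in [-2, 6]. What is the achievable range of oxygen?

Intervening on harvest_rate fixes its value directly, overriding its dependence on shading.
Substituting into the zooplankton equation gives zooplankton = -3*harvest_rate - 21.
So temp_strat = 12*harvest_rate + 78.
Substituting into the oxygen equation gives oxygen = 50*harvest_rate + 310.
Linear in harvest_rate, so extremes are at the endpoints: harvest_rate = -2 gives oxygen = 210; harvest_rate = 6 gives oxygen = 610.

210 to 610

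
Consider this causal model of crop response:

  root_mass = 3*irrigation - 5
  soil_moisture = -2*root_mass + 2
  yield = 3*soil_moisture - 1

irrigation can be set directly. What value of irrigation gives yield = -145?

irrigation = 10

Substituting into the soil_moisture equation gives soil_moisture = -6*irrigation + 12.
This gives yield = -18*irrigation + 35.
Solve -18*irrigation + 35 = -145: irrigation = (-145 - 35) / -18 = 10.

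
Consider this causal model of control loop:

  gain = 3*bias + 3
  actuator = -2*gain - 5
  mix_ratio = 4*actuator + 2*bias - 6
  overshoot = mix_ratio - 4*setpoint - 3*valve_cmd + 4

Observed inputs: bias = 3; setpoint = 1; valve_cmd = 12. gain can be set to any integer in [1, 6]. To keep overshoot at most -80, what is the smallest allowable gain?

Intervening on gain fixes its value directly, overriding its dependence on bias.
Substituting into the mix_ratio equation gives mix_ratio = -8*gain - 20.
Substituting into the overshoot equation gives overshoot = -8*gain - 56.
Require -8*gain - 56 ≤ -80, so gain ≥ 3.
The smallest integer in [1, 6] satisfying this is 3.

gain = 3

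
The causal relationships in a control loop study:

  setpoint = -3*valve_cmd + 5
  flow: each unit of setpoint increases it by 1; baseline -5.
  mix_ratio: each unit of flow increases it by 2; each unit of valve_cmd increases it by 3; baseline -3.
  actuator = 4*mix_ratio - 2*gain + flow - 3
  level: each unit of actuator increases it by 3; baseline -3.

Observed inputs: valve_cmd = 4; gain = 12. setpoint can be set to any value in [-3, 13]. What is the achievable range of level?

Intervening on setpoint fixes its value directly, overriding its dependence on valve_cmd.
Substituting into the mix_ratio equation gives mix_ratio = 2*setpoint - 1.
Substituting into the actuator equation gives actuator = 9*setpoint - 36.
Substituting into the level equation gives level = 27*setpoint - 111.
Linear in setpoint, so extremes are at the endpoints: setpoint = -3 gives level = -192; setpoint = 13 gives level = 240.

-192 to 240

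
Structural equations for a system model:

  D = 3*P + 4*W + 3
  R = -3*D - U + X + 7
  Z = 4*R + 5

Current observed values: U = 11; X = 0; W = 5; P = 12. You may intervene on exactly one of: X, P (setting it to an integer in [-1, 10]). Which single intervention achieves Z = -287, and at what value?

set P = 0

Intervening on X: Z = 4*X - 719. Reaching -287 requires X = 108, outside [-1, 10].
Intervening on P: with other inputs at their observed values, Z = -36*P - 287. Solving for -287 gives P = 0, within [-1, 10].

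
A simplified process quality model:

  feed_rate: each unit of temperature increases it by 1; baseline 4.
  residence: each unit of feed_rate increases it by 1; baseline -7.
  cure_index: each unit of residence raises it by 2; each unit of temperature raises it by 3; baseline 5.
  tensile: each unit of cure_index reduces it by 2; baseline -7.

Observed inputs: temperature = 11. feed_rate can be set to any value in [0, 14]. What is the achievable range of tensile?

-111 to -55

Intervening on feed_rate fixes its value directly, overriding its dependence on temperature.
Substituting into the cure_index equation gives cure_index = 2*feed_rate + 24.
Substituting into the tensile equation gives tensile = -4*feed_rate - 55.
Linear in feed_rate, so extremes are at the endpoints: feed_rate = 0 gives tensile = -55; feed_rate = 14 gives tensile = -111.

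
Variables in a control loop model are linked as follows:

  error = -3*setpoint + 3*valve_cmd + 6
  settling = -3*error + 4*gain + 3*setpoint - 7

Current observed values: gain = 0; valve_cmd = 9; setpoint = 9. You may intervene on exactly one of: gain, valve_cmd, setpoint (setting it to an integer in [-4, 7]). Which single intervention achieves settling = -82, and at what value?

Intervening on gain: settling = 4*gain + 2. Reaching -82 requires gain = -21, outside [-4, 7].
Intervening on valve_cmd: settling = -9*valve_cmd + 83. Reaching -82 requires valve_cmd = 55/3, not an integer.
Intervening on setpoint: with other inputs at their observed values, settling = 12*setpoint - 106. Solving for -82 gives setpoint = 2, within [-4, 7].

set setpoint = 2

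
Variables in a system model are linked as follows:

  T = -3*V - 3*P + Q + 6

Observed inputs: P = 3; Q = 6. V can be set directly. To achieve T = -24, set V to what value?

Substituting into the T equation gives T = -3*V + 3.
Solve -3*V + 3 = -24: V = (-24 - 3) / -3 = 9.

V = 9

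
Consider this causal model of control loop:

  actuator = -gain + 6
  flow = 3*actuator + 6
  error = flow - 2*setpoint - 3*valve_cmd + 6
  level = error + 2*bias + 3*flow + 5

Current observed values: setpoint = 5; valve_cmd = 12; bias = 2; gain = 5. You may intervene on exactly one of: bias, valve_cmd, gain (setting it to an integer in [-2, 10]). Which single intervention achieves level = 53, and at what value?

Intervening on bias: level = 2*bias + 1. Reaching 53 requires bias = 26, outside [-2, 10].
Intervening on valve_cmd: level = -3*valve_cmd + 41. Reaching 53 requires valve_cmd = -4, outside [-2, 10].
Intervening on gain: with other inputs at their observed values, level = -12*gain + 65. Solving for 53 gives gain = 1, within [-2, 10].

set gain = 1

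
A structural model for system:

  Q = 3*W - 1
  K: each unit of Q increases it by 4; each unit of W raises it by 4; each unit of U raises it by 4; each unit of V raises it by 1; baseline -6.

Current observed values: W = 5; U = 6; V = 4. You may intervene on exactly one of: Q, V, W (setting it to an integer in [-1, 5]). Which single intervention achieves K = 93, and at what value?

set V = -1

Intervening on Q: K = 4*Q + 42. Reaching 93 requires Q = 51/4, not an integer.
Intervening on V: with other inputs at their observed values, K = V + 94. Solving for 93 gives V = -1, within [-1, 5].
Intervening on W: K = 16*W + 18. Reaching 93 requires W = 75/16, not an integer.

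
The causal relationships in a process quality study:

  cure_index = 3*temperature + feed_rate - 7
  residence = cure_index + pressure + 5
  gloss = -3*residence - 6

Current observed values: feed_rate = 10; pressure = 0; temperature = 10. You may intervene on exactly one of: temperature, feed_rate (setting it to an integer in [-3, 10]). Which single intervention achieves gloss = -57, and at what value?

Intervening on temperature: with other inputs at their observed values, gloss = -9*temperature - 30. Solving for -57 gives temperature = 3, within [-3, 10].
Intervening on feed_rate: gloss = -3*feed_rate - 90. Reaching -57 requires feed_rate = -11, outside [-3, 10].

set temperature = 3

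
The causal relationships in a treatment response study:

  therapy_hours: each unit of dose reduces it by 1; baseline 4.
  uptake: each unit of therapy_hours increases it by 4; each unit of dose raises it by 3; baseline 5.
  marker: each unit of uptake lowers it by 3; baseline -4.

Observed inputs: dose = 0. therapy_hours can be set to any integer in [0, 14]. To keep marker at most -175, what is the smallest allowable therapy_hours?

Intervening on therapy_hours fixes its value directly, overriding its dependence on dose.
Substituting into the uptake equation gives uptake = 4*therapy_hours + 5.
Substituting into the marker equation gives marker = -12*therapy_hours - 19.
Require -12*therapy_hours - 19 ≤ -175, so therapy_hours ≥ 13.
The smallest integer in [0, 14] satisfying this is 13.

therapy_hours = 13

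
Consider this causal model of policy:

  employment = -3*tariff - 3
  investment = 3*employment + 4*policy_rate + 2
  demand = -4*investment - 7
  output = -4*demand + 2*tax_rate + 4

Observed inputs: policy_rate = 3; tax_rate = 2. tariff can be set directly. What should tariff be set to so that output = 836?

tariff = -5

Substituting into the investment equation gives investment = -9*tariff + 5.
Substituting into the demand equation gives demand = 36*tariff - 27.
This gives output = -144*tariff + 116.
Solve -144*tariff + 116 = 836: tariff = (836 - 116) / -144 = -5.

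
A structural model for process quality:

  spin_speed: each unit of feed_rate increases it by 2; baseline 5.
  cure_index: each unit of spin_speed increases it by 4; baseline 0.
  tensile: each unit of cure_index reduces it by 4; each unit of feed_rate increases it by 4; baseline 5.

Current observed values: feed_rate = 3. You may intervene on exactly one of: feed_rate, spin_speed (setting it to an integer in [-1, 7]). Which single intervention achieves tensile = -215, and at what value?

set feed_rate = 5

Intervening on feed_rate: with other inputs at their observed values, tensile = -28*feed_rate - 75. Solving for -215 gives feed_rate = 5, within [-1, 7].
Intervening on spin_speed: tensile = -16*spin_speed + 17. Reaching -215 requires spin_speed = 29/2, not an integer.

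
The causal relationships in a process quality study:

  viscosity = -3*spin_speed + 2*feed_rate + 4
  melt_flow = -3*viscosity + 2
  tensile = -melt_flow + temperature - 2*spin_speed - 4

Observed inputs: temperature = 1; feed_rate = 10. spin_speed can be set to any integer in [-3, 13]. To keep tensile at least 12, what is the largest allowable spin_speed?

Substituting into the viscosity equation gives viscosity = -3*spin_speed + 24.
This gives melt_flow = 9*spin_speed - 70.
So tensile = -11*spin_speed + 67.
Require -11*spin_speed + 67 ≥ 12, so spin_speed ≤ 5.
The largest integer in [-3, 13] satisfying this is 5.

spin_speed = 5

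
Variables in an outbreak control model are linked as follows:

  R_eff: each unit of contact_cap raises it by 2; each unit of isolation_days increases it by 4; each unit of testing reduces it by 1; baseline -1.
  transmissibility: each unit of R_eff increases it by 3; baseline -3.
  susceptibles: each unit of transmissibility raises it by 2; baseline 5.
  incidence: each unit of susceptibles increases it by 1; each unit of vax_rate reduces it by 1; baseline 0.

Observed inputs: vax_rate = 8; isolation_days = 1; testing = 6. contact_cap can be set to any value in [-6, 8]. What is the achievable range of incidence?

-99 to 69

Substituting into the R_eff equation gives R_eff = 2*contact_cap - 3.
Substituting into the transmissibility equation gives transmissibility = 6*contact_cap - 12.
So susceptibles = 12*contact_cap - 19.
Substituting into the incidence equation gives incidence = 12*contact_cap - 27.
Linear in contact_cap, so extremes are at the endpoints: contact_cap = -6 gives incidence = -99; contact_cap = 8 gives incidence = 69.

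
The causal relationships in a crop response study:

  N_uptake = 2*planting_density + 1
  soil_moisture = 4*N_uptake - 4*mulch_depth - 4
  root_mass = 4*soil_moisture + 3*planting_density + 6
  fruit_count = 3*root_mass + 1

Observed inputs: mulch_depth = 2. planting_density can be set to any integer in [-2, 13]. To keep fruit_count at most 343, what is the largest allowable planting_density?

planting_density = 4

Substituting into the soil_moisture equation gives soil_moisture = 8*planting_density - 8.
Substituting into the root_mass equation gives root_mass = 35*planting_density - 26.
fruit_count becomes 105*planting_density - 77.
Require 105*planting_density - 77 ≤ 343, so planting_density ≤ 4.
The largest integer in [-2, 13] satisfying this is 4.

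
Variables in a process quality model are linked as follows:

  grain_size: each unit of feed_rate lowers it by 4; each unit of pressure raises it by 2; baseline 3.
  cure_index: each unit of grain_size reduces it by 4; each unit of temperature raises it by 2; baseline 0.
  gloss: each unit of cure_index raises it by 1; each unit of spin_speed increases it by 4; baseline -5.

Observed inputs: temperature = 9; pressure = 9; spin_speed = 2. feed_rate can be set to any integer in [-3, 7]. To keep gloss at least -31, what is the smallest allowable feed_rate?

Substituting into the grain_size equation gives grain_size = -4*feed_rate + 21.
Substituting into the cure_index equation gives cure_index = 16*feed_rate - 66.
Substituting into the gloss equation gives gloss = 16*feed_rate - 63.
Require 16*feed_rate - 63 ≥ -31, so feed_rate ≥ 2.
The smallest integer in [-3, 7] satisfying this is 2.

feed_rate = 2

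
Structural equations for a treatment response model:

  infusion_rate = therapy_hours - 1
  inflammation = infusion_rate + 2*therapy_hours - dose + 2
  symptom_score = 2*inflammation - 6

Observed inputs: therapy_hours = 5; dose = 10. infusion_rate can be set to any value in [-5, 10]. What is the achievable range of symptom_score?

Intervening on infusion_rate fixes its value directly, overriding its dependence on therapy_hours.
Substituting into the inflammation equation gives inflammation = infusion_rate + 2.
symptom_score becomes 2*infusion_rate - 2.
Linear in infusion_rate, so extremes are at the endpoints: infusion_rate = -5 gives symptom_score = -12; infusion_rate = 10 gives symptom_score = 18.

-12 to 18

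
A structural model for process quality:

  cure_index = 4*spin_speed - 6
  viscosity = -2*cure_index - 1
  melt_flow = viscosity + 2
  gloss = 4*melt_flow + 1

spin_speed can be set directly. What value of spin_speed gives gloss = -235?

Substituting into the viscosity equation gives viscosity = -8*spin_speed + 11.
This gives melt_flow = -8*spin_speed + 13.
gloss becomes -32*spin_speed + 53.
Solve -32*spin_speed + 53 = -235: spin_speed = (-235 - 53) / -32 = 9.

spin_speed = 9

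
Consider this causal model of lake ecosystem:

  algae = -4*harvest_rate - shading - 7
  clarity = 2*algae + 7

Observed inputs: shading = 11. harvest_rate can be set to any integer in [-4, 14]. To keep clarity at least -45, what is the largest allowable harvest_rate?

harvest_rate = 2

Substituting into the algae equation gives algae = -4*harvest_rate - 18.
clarity becomes -8*harvest_rate - 29.
Require -8*harvest_rate - 29 ≥ -45, so harvest_rate ≤ 2.
The largest integer in [-4, 14] satisfying this is 2.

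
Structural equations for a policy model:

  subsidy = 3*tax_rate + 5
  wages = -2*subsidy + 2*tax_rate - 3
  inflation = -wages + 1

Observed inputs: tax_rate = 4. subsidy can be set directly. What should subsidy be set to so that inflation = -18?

subsidy = -7

Intervening on subsidy fixes its value directly, overriding its dependence on tax_rate.
Substituting into the wages equation gives wages = -2*subsidy + 5.
Substituting into the inflation equation gives inflation = 2*subsidy - 4.
Solve 2*subsidy - 4 = -18: subsidy = (-18 + 4) / 2 = -7.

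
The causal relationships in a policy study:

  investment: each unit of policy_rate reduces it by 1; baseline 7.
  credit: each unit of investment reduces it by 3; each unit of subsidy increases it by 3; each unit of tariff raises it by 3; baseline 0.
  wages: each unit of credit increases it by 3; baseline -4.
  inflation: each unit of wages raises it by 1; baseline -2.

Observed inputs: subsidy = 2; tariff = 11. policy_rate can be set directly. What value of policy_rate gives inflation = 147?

Substituting into the credit equation gives credit = 3*policy_rate + 18.
So wages = 9*policy_rate + 50.
Substituting into the inflation equation gives inflation = 9*policy_rate + 48.
Solve 9*policy_rate + 48 = 147: policy_rate = (147 - 48) / 9 = 11.

policy_rate = 11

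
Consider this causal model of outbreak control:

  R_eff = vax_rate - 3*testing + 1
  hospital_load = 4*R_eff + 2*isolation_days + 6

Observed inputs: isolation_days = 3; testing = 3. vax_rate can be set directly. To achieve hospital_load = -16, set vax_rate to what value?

vax_rate = 1

Substituting into the R_eff equation gives R_eff = vax_rate - 8.
So hospital_load = 4*vax_rate - 20.
Solve 4*vax_rate - 20 = -16: vax_rate = (-16 + 20) / 4 = 1.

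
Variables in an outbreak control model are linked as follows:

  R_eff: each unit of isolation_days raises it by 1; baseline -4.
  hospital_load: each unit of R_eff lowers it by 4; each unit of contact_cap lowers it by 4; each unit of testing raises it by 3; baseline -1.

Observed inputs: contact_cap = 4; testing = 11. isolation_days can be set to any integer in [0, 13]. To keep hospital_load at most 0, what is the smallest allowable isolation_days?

Substituting into the hospital_load equation gives hospital_load = -4*isolation_days + 32.
Require -4*isolation_days + 32 ≤ 0, so isolation_days ≥ 8.
The smallest integer in [0, 13] satisfying this is 8.

isolation_days = 8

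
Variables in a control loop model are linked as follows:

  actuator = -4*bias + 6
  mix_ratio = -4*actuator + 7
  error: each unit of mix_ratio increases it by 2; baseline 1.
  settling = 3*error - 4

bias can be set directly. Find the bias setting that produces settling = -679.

bias = -6

Substituting into the mix_ratio equation gives mix_ratio = 16*bias - 17.
So error = 32*bias - 33.
Substituting into the settling equation gives settling = 96*bias - 103.
Solve 96*bias - 103 = -679: bias = (-679 + 103) / 96 = -6.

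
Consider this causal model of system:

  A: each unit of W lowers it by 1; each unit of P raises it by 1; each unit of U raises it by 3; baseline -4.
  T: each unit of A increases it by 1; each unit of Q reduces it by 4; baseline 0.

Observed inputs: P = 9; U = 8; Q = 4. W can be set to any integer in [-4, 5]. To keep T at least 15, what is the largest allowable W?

Substituting into the A equation gives A = -W + 29.
Substituting into the T equation gives T = -W + 13.
Require -W + 13 ≥ 15, so W ≤ -2.
The largest integer in [-4, 5] satisfying this is -2.

W = -2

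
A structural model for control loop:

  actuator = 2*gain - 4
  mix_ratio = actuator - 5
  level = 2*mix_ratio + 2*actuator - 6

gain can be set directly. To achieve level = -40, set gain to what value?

gain = -1

Substituting into the mix_ratio equation gives mix_ratio = 2*gain - 9.
Substituting into the level equation gives level = 8*gain - 32.
Solve 8*gain - 32 = -40: gain = (-40 + 32) / 8 = -1.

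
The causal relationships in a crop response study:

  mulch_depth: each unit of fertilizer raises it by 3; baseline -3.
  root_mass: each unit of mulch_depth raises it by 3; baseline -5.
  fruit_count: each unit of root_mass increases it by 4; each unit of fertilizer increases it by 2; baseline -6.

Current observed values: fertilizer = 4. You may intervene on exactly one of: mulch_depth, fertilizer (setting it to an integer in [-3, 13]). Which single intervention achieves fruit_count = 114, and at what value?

Intervening on mulch_depth: with other inputs at their observed values, fruit_count = 12*mulch_depth - 18. Solving for 114 gives mulch_depth = 11, within [-3, 13].
Intervening on fertilizer: fruit_count = 38*fertilizer - 62. Reaching 114 requires fertilizer = 88/19, not an integer.

set mulch_depth = 11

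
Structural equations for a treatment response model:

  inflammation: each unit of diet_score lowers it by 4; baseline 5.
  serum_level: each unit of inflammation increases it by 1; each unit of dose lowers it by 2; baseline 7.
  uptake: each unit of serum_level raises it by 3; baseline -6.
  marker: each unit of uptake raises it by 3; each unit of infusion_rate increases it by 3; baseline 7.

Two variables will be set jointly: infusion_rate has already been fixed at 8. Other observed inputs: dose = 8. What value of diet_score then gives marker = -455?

diet_score = 12

With infusion_rate held at 8:
Substituting into the serum_level equation gives serum_level = -4*diet_score - 4.
So uptake = -12*diet_score - 18.
Substituting into the marker equation gives marker = -36*diet_score - 23.
Solve -36*diet_score - 23 = -455: diet_score = (-455 + 23) / -36 = 12.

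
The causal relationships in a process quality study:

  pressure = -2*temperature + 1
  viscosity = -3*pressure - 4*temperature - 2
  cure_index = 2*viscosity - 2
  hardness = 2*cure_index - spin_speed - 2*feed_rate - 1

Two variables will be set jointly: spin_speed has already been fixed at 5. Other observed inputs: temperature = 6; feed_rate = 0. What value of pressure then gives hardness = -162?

pressure = 4

With spin_speed held at 5:
Intervening on pressure fixes its value directly, overriding its dependence on temperature.
Substituting into the viscosity equation gives viscosity = -3*pressure - 26.
Substituting into the cure_index equation gives cure_index = -6*pressure - 54.
hardness becomes -12*pressure - 114.
Solve -12*pressure - 114 = -162: pressure = (-162 + 114) / -12 = 4.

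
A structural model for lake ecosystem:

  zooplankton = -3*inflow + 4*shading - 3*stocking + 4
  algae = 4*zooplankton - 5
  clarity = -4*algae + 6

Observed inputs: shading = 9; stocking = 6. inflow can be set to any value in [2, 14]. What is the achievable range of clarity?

-230 to 346

Substituting into the zooplankton equation gives zooplankton = -3*inflow + 22.
This gives algae = -12*inflow + 83.
This gives clarity = 48*inflow - 326.
Linear in inflow, so extremes are at the endpoints: inflow = 2 gives clarity = -230; inflow = 14 gives clarity = 346.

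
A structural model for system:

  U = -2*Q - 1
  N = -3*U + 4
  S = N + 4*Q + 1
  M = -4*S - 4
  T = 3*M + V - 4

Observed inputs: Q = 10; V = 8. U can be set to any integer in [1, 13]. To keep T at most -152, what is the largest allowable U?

U = 11

Intervening on U fixes its value directly, overriding its dependence on Q.
Substituting into the S equation gives S = -3*U + 45.
Substituting into the M equation gives M = 12*U - 184.
This gives T = 36*U - 548.
Require 36*U - 548 ≤ -152, so U ≤ 11.
The largest integer in [1, 13] satisfying this is 11.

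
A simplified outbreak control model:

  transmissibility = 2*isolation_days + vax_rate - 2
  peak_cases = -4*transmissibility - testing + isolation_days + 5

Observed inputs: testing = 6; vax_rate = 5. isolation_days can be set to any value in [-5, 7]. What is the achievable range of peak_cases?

-62 to 22

Substituting into the transmissibility equation gives transmissibility = 2*isolation_days + 3.
peak_cases becomes -7*isolation_days - 13.
Linear in isolation_days, so extremes are at the endpoints: isolation_days = -5 gives peak_cases = 22; isolation_days = 7 gives peak_cases = -62.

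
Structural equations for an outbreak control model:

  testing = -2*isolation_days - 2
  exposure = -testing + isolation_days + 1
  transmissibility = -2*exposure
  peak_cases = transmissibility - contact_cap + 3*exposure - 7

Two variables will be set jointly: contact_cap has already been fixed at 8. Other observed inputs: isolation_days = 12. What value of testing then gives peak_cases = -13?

With contact_cap held at 8:
Intervening on testing fixes its value directly, overriding its dependence on isolation_days.
Substituting into the exposure equation gives exposure = -testing + 13.
This gives transmissibility = 2*testing - 26.
So peak_cases = -testing - 2.
Solve -testing - 2 = -13: testing = (-13 + 2) / -1 = 11.

testing = 11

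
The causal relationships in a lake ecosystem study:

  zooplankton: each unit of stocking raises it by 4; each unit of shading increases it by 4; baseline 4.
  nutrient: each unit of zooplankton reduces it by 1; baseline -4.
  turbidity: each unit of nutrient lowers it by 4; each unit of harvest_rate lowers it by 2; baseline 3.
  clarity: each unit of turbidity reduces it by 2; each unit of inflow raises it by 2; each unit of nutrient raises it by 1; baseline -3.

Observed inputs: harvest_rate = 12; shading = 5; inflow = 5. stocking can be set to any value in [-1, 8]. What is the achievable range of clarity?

-491 to -167

Substituting into the zooplankton equation gives zooplankton = 4*stocking + 24.
nutrient becomes -4*stocking - 28.
Substituting into the turbidity equation gives turbidity = 16*stocking + 91.
Substituting into the clarity equation gives clarity = -36*stocking - 203.
Linear in stocking, so extremes are at the endpoints: stocking = -1 gives clarity = -167; stocking = 8 gives clarity = -491.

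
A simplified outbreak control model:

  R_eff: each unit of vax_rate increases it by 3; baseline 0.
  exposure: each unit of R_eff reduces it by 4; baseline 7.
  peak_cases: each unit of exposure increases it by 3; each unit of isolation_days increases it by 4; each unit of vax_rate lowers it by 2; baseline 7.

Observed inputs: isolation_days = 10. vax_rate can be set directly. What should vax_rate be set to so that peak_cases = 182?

vax_rate = -3

Substituting into the exposure equation gives exposure = -12*vax_rate + 7.
Substituting into the peak_cases equation gives peak_cases = -38*vax_rate + 68.
Solve -38*vax_rate + 68 = 182: vax_rate = (182 - 68) / -38 = -3.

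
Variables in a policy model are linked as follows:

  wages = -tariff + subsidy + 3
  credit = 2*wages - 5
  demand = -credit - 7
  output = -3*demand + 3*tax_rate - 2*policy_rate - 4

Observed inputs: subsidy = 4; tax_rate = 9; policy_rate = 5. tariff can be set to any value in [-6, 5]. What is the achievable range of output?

31 to 97

Substituting into the wages equation gives wages = -tariff + 7.
Substituting into the credit equation gives credit = -2*tariff + 9.
Substituting into the demand equation gives demand = 2*tariff - 16.
Substituting into the output equation gives output = -6*tariff + 61.
Linear in tariff, so extremes are at the endpoints: tariff = -6 gives output = 97; tariff = 5 gives output = 31.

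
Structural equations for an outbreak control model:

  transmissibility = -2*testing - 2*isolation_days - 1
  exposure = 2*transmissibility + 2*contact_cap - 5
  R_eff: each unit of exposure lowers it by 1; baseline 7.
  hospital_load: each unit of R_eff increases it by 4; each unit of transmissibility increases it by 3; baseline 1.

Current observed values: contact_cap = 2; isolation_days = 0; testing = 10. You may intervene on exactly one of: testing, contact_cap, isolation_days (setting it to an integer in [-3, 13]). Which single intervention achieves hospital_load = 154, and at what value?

set contact_cap = 0

Intervening on testing: hospital_load = 10*testing + 38. Reaching 154 requires testing = 58/5, not an integer.
Intervening on contact_cap: with other inputs at their observed values, hospital_load = -8*contact_cap + 154. Solving for 154 gives contact_cap = 0, within [-3, 13].
Intervening on isolation_days: hospital_load = 10*isolation_days + 138. Reaching 154 requires isolation_days = 8/5, not an integer.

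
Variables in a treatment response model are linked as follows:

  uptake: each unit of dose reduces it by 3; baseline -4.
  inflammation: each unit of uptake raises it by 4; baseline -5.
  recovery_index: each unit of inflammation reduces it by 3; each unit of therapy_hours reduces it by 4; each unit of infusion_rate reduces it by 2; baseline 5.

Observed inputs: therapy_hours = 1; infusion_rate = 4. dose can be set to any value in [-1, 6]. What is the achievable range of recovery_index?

Substituting into the inflammation equation gives inflammation = -12*dose - 21.
So recovery_index = 36*dose + 56.
Linear in dose, so extremes are at the endpoints: dose = -1 gives recovery_index = 20; dose = 6 gives recovery_index = 272.

20 to 272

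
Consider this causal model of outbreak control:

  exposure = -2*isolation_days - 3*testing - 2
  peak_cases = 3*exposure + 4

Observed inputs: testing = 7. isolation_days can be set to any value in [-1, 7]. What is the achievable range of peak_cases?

-107 to -59

Substituting into the exposure equation gives exposure = -2*isolation_days - 23.
This gives peak_cases = -6*isolation_days - 65.
Linear in isolation_days, so extremes are at the endpoints: isolation_days = -1 gives peak_cases = -59; isolation_days = 7 gives peak_cases = -107.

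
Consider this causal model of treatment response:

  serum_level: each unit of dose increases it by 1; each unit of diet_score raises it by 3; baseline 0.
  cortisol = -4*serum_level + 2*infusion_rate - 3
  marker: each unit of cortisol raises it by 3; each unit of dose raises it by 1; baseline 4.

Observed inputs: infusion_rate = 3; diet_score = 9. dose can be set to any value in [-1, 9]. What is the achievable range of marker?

-410 to -300

Substituting into the serum_level equation gives serum_level = dose + 27.
Substituting into the cortisol equation gives cortisol = -4*dose - 105.
Substituting into the marker equation gives marker = -11*dose - 311.
Linear in dose, so extremes are at the endpoints: dose = -1 gives marker = -300; dose = 9 gives marker = -410.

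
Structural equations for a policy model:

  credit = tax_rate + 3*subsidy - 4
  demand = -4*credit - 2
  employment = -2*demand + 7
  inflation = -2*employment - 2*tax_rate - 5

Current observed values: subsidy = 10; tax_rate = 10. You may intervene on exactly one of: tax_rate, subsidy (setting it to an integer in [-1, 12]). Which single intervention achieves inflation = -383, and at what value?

Intervening on tax_rate: inflation = -18*tax_rate - 443. Reaching -383 requires tax_rate = -10/3, not an integer.
Intervening on subsidy: with other inputs at their observed values, inflation = -48*subsidy - 143. Solving for -383 gives subsidy = 5, within [-1, 12].

set subsidy = 5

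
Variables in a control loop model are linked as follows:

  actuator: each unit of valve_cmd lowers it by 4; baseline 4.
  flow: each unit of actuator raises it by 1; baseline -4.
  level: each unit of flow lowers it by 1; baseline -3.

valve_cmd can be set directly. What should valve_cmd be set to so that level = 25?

Substituting into the flow equation gives flow = -4*valve_cmd.
Substituting into the level equation gives level = 4*valve_cmd - 3.
Solve 4*valve_cmd - 3 = 25: valve_cmd = (25 + 3) / 4 = 7.

valve_cmd = 7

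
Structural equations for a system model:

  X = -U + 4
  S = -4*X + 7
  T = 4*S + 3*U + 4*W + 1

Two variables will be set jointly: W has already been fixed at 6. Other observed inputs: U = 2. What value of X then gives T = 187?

X = -8

With W held at 6:
Intervening on X fixes its value directly, overriding its dependence on U.
Substituting into the T equation gives T = -16*X + 59.
Solve -16*X + 59 = 187: X = (187 - 59) / -16 = -8.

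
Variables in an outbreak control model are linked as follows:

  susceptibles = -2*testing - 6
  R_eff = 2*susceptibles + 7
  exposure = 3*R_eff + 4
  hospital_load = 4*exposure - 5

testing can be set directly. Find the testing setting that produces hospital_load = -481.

Substituting into the R_eff equation gives R_eff = -4*testing - 5.
Substituting into the exposure equation gives exposure = -12*testing - 11.
hospital_load becomes -48*testing - 49.
Solve -48*testing - 49 = -481: testing = (-481 + 49) / -48 = 9.

testing = 9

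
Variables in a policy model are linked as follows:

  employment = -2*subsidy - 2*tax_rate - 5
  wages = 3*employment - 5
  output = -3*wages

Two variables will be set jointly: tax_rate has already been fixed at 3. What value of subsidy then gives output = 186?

subsidy = 4

With tax_rate held at 3:
Substituting into the employment equation gives employment = -2*subsidy - 11.
So wages = -6*subsidy - 38.
Substituting into the output equation gives output = 18*subsidy + 114.
Solve 18*subsidy + 114 = 186: subsidy = (186 - 114) / 18 = 4.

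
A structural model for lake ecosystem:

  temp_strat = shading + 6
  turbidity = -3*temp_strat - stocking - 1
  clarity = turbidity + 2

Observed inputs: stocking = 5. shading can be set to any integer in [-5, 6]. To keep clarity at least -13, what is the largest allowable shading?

Substituting into the turbidity equation gives turbidity = -3*shading - 24.
So clarity = -3*shading - 22.
Require -3*shading - 22 ≥ -13, so shading ≤ -3.
The largest integer in [-5, 6] satisfying this is -3.

shading = -3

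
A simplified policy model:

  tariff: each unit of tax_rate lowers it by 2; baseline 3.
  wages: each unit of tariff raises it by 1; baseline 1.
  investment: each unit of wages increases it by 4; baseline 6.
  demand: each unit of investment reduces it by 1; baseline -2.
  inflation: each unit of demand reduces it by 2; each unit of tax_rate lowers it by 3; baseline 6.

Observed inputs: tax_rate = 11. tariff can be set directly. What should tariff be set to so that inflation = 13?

tariff = 2

Intervening on tariff fixes its value directly, overriding its dependence on tax_rate.
Substituting into the investment equation gives investment = 4*tariff + 10.
Substituting into the demand equation gives demand = -4*tariff - 12.
inflation becomes 8*tariff - 3.
Solve 8*tariff - 3 = 13: tariff = (13 + 3) / 8 = 2.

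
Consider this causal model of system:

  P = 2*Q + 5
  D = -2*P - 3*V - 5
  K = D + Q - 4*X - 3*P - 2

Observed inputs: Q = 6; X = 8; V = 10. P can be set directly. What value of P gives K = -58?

P = -1

Intervening on P fixes its value directly, overriding its dependence on Q.
Substituting into the D equation gives D = -2*P - 35.
So K = -5*P - 63.
Solve -5*P - 63 = -58: P = (-58 + 63) / -5 = -1.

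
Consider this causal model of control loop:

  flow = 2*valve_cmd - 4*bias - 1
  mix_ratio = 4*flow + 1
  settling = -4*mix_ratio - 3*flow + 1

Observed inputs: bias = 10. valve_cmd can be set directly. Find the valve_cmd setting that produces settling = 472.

Substituting into the flow equation gives flow = 2*valve_cmd - 41.
So mix_ratio = 8*valve_cmd - 163.
So settling = -38*valve_cmd + 776.
Solve -38*valve_cmd + 776 = 472: valve_cmd = (472 - 776) / -38 = 8.

valve_cmd = 8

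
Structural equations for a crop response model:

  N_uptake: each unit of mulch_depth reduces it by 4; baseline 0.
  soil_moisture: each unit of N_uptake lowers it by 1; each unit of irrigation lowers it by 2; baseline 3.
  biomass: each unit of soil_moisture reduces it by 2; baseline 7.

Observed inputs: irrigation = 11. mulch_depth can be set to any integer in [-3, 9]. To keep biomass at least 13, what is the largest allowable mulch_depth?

mulch_depth = 4

Substituting into the soil_moisture equation gives soil_moisture = 4*mulch_depth - 19.
Substituting into the biomass equation gives biomass = -8*mulch_depth + 45.
Require -8*mulch_depth + 45 ≥ 13, so mulch_depth ≤ 4.
The largest integer in [-3, 9] satisfying this is 4.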